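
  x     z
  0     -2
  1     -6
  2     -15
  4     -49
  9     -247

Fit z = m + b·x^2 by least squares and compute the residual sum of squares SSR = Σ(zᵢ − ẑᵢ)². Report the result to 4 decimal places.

SSR = 3.5035

Entries of AᵀA: Σ1 = 5, Σx^2 = 102, Σx^2·x^2 = 6834.
Right-hand side: Σz = -319, Σx^2·z = -20857.
Normal equations: [[5, 102]; [102, 6834]]·[m, b]ᵀ = [-319, -20857]ᵀ.
Δ = 5·6834 − 102² = 23766.
m = ((-319)·6834 − 102·(-20857))/23766 = -516/233; b = (5·(-20857) − 102·(-319))/23766 = -71747/23766.
Residuals: 50/233, -18217/23766, -8435/11883, 18025/11883, -2021/7922; SSR = 83263/23766.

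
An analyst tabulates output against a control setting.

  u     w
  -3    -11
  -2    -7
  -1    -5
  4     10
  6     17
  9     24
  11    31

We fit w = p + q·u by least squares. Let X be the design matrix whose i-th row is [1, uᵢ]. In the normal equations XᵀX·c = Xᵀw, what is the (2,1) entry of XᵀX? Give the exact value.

24

Row 2 ↔ basis u, column 1 ↔ basis 1, so (XᵀX)_{2,1} = Σᵢ u = (-3)·(1) + (-2)·(1) + (-1)·(1) + (4)·(1) + (6)·(1) + (9)·(1) + (11)·(1) = 24.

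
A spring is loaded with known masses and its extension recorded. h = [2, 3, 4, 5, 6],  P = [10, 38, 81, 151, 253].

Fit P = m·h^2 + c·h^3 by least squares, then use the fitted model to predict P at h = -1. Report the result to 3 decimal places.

P̂ = 0.126

Compute the Gram sums: Σh^2·h^2 = 2274, Σh^2·h^3 = 12200, Σh^3·h^3 = 67170.
Moment sums: Σh^2·P = 14561, Σh^3·P = 79813.
Normal equations: [[2274, 12200]; [12200, 67170]]·[m, c]ᵀ = [14561, 79813]ᵀ.
Eliminating c: 67170·(row 1) − 12200·(row 2) gives 3904580·m = 67170·14561 − 12200·79813 = 4343770, so m = 434377/390458.
Then c = (79813 − 12200·(434377/390458))/67170 = 1925281/1952290.
At h = -1: P̂ = (434377/390458)·(1) + (1925281/1952290)·(-1) = 123302/976145.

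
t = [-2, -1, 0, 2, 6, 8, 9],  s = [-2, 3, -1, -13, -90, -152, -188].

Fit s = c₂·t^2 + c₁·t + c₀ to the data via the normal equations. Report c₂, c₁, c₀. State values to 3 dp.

c₂ = -1.988, c₁ = -3.088, c₀ = 0.383

The normal system XᵀX·[c₂, c₁, c₀]ᵀ = Xᵀs is [[11986, 1456, 190]; [1456, 190, 22]; [190, 22, 7]]·[c₂, c₁, c₀]ᵀ = [-28253, -3473, -443]ᵀ.
Solving the 3×3 system (Gaussian elimination) gives c₂ = -22597/11366, c₁ = -105293/34098, c₀ = 6523/17049.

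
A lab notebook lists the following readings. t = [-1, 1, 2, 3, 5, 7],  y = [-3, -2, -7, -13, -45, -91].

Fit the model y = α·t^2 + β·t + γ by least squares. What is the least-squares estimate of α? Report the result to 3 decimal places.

From the data, Σt^2·t^2 = 3125, Σt^2·t = 503, Σt^2 = 89, Σt·t = 89, Σt = 17, Σ1 = 6.
And Σt^2·y = -5734, Σt·y = -914, Σy = -161.
Solving the 3×3 system (Gaussian elimination) gives α = -1867/924, β = 5543/4620, γ = -201/770.

α = -2.021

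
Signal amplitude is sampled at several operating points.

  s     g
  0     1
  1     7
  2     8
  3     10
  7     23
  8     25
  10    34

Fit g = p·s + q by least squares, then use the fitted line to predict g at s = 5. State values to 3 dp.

ĝ = 17.185

From the data, Σs·s = 227, Σs = 31, Σ1 = 7.
Moment sums: Σs·g = 754, Σg = 108.
det = 227·7 − 31² = 628.
p = (754·7 − 31·108)/628 = 965/314; q = (227·108 − 31·754)/628 = 571/314.
At s = 5: ĝ = (965/314)·(5) + (571/314)·(1) = 2698/157.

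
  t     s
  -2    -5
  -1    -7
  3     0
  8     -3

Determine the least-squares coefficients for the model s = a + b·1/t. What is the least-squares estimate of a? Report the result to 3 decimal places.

From the data, Σ1 = 4, Σ1/t = -25/24, Σ1/t·1/t = 793/576.
For Mᵀs: Σs = -15, Σ1/t·s = 73/8.
So MᵀM·[a, b]ᵀ = Mᵀs: [[4, -25/24]; [-25/24, 793/576]]·[a, b]ᵀ = [-15, 73/8]ᵀ.
Eliminating b: (793/576)·(row 1) − (-25/24)·(row 2) gives (283/64)·a = (793/576)·(-15) − (-25/24)·(73/8) = -535/48, so a = -2140/849.
Then b = ((73/8) − (-25/24)·(-2140/849))/(793/576) = 1336/283.

a = -2.521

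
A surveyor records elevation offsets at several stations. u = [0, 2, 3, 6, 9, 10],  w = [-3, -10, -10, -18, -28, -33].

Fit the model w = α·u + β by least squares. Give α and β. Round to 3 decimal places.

From the data, Σu·u = 230, Σu = 30, Σ1 = 6.
Moment sums: Σu·w = -740, Σw = -102.
So MᵀM·[α, β]ᵀ = Mᵀw: [[230, 30]; [30, 6]]·[α, β]ᵀ = [-740, -102]ᵀ.
Eliminating β: 6·(row 1) − 30·(row 2) gives 480·α = 6·(-740) − 30·(-102) = -1380, so α = -23/8.
Then β = ((-102) − 30·(-23/8))/6 = -21/8.

α = -2.875, β = -2.625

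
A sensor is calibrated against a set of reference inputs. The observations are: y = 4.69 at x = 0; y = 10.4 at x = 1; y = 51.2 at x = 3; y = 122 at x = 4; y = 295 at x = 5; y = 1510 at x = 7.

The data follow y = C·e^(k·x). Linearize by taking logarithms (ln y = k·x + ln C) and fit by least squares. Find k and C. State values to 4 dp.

Linearized form: ln y = k·x + ln C. From the 6 transformed points,
Sums: Σx = 20.0000, Σ(x)² = 100.0000, Σln y = 25.6338, Σx·ln y = 113.0390.
Normal system: [[100.0000, 20.0000]; [20.0000, 6]]·[k, ln C]ᵀ = [113.0390, 25.6338]ᵀ.
Solving (det = 200.0000): k = 0.82779, ln C = 1.51302, so C = exp(1.51302) = 4.54040.

k = 0.8278, C = 4.5404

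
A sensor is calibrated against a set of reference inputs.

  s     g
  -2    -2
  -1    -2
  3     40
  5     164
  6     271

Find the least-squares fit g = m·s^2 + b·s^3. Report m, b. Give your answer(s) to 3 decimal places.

m = 1.457, b = 1.014

Entries of MᵀM: Σs^2·s^2 = 2019, Σs^2·s^3 = 11111, Σs^3·s^3 = 63075.
Moment sums: Σs^2·g = 14206, Σs^3·g = 80134.
Normal equations: [[2019, 11111]; [11111, 63075]]·[m, b]ᵀ = [14206, 80134]ᵀ.
Δ = 2019·63075 − 11111² = 3894104.
m = (14206·63075 − 11111·80134)/3894104 = 709322/486763; b = (2019·80134 − 11111·14206)/3894104 = 493460/486763.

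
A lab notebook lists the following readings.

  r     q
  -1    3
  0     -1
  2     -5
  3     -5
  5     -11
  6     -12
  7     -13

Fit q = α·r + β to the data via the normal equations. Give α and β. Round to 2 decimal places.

α = -1.96, β = -0.11

From the data, Σr·r = 124, Σr = 22, Σ1 = 7.
Moment sums: Σr·q = -246, Σq = -44.
Eliminating β: 7·(row 1) − 22·(row 2) gives 384·α = 7·(-246) − 22·(-44) = -754, so α = -377/192.
Then β = ((-44) − 22·(-377/192))/7 = -11/96.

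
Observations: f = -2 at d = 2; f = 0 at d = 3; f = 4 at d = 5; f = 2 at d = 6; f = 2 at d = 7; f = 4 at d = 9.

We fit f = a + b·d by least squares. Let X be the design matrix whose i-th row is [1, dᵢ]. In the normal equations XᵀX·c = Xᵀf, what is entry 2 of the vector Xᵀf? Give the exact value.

Entry 2 ↔ basis d, so (Xᵀf)_{2} = Σᵢ (d)·fᵢ = (2)·(-2) + (3)·(0) + (5)·(4) + (6)·(2) + (7)·(2) + (9)·(4) = 78.

78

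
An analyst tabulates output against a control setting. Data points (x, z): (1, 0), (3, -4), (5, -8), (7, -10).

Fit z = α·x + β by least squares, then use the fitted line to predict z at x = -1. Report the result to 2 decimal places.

ẑ = 3.00

Normal-equation sums: Σx·x = 84, Σx = 16, Σ1 = 4.
Right-hand side: Σx·z = -122, Σz = -22.
Normal equations: [[84, 16]; [16, 4]]·[α, β]ᵀ = [-122, -22]ᵀ.
Eliminating β: 4·(row 1) − 16·(row 2) gives 80·α = 4·(-122) − 16·(-22) = -136, so α = -17/10.
Then β = ((-22) − 16·(-17/10))/4 = 13/10.
At x = -1: ẑ = (-17/10)·(-1) + (13/10)·(1) = 3.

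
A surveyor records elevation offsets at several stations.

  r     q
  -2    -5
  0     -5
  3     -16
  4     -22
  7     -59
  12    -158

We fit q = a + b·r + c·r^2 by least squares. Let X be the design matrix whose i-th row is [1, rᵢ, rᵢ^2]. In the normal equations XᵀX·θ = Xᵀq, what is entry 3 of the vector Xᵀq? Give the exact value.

-26159

Entry 3 ↔ basis r^2, so (Xᵀq)_{3} = Σᵢ (r^2)·qᵢ = (4)·(-5) + (0)·(-5) + (9)·(-16) + (16)·(-22) + (49)·(-59) + (144)·(-158) = -26159.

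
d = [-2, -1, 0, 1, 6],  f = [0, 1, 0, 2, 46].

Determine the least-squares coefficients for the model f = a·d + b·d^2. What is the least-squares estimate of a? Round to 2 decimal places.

a = 1.59

The normal equations are: 42·a + 208·b = 277;  208·a + 1314·b = 1659.
(Σd·d = 42, Σd·d^2 = 208, Σd^2·d^2 = 1314, Σd·f = 277, Σd^2·f = 1659.)
Eliminating b: 1314·(row 1) − 208·(row 2) gives 11924·a = 1314·277 − 208·1659 = 18906, so a = 9453/5962.
Then b = (1659 − 208·(9453/5962))/1314 = 6031/5962.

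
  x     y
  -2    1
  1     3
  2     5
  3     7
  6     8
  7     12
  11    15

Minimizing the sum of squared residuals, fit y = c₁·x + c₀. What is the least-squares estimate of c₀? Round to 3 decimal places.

The normal system MᵀM·[c₁, c₀]ᵀ = Mᵀy is [[224, 28]; [28, 7]]·[c₁, c₀]ᵀ = [329, 51]ᵀ.
Determinant 224·7 − 28² = 784.
c₁ = (329·7 − 28·51)/784 = 125/112; c₀ = (224·51 − 28·329)/784 = 79/28.

c₀ = 2.821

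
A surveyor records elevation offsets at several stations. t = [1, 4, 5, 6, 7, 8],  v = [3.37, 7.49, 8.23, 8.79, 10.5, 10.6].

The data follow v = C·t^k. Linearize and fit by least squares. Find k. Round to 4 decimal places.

Taking logs, ln v = k·ln t + ln C, so regress ln v on ln t.
Σln t = 8.8128, Σ(ln t)² = 15.8331, Σln v = 12.2221, Σln t·ln v = 19.5632.
Normal system: [[15.8331, 8.8128]; [8.8128, 6]]·[k, ln C]ᵀ = [19.5632, 12.2221]ᵀ.
Δ = 15.8331·6 − (8.8128)² = 17.3327; k = (19.5632·6 − 8.8128·12.2221)/17.3327 = 0.55776, ln C = (15.8331·12.2221 − 8.8128·19.5632)/17.3327 = 1.21778.

k = 0.5578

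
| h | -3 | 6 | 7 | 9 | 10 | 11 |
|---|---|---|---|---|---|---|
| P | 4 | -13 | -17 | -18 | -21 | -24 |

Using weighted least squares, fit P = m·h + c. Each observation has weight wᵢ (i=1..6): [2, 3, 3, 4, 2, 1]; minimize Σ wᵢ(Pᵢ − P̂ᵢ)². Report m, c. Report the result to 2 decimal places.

m = -1.91, c = -1.93

From the data, Σwᵢ·h·h = 918, Σwᵢ·h = 100, Σwᵢ·1 = 15.
And Σwᵢ·h·P = -1947, Σwᵢ·P = -220.
Normal equations: [[918, 100]; [100, 15]]·[m, c]ᵀ = [-1947, -220]ᵀ.
Eliminating c: 15·(row 1) − 100·(row 2) gives 3770·m = 15·(-1947) − 100·(-220) = -7205, so m = -1441/754.
Then c = ((-220) − 100·(-1441/754))/15 = -726/377.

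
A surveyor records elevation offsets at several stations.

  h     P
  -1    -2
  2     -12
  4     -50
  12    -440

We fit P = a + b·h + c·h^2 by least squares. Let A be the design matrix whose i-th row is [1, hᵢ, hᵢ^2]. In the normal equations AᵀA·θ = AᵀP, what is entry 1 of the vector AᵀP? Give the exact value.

-504

Entry 1 ↔ basis 1, so (AᵀP)_{1} = Σᵢ Pᵢ = (1)·(-2) + (1)·(-12) + (1)·(-50) + (1)·(-440) = -504.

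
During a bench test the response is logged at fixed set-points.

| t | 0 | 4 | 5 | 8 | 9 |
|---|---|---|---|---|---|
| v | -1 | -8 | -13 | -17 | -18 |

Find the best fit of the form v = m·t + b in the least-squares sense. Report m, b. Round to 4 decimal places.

From the data, Σt·t = 186, Σt = 26, Σ1 = 5.
Moment sums: Σt·v = -395, Σv = -57.
Normal equations: [[186, 26]; [26, 5]]·[m, b]ᵀ = [-395, -57]ᵀ.
Δ = 186·5 − 26² = 254.
m = ((-395)·5 − 26·(-57))/254 = -493/254; b = (186·(-57) − 26·(-395))/254 = -166/127.

m = -1.9409, b = -1.3071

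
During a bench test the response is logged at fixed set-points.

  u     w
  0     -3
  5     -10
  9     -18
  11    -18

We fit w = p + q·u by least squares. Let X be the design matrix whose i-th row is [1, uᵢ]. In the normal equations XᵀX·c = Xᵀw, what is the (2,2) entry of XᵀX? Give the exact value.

Row 2 ↔ basis u, column 2 ↔ basis u, so (XᵀX)_{2,2} = Σᵢ (u)·(u) = (0)·(0) + (5)·(5) + (9)·(9) + (11)·(11) = 227.

227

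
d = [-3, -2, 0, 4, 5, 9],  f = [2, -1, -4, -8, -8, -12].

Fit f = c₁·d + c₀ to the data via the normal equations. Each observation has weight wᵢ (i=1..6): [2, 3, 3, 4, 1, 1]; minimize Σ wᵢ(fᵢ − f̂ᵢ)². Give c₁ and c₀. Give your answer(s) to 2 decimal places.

c₁ = -1.14, c₀ = -3.04

Sums needed: Σwᵢ·d·d = 200, Σwᵢ·d = 18, Σwᵢ·1 = 14.
And Σwᵢ·d·f = -282, Σwᵢ·f = -63.
det = 200·14 − 18² = 2476.
c₁ = ((-282)·14 − 18·(-63))/2476 = -1407/1238; c₀ = (200·(-63) − 18·(-282))/2476 = -1881/619.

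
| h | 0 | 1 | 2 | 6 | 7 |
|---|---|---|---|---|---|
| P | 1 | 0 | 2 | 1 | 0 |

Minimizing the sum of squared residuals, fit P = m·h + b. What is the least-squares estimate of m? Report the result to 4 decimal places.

Compute the Gram sums: Σh·h = 90, Σh = 16, Σ1 = 5.
For XᵀP: Σh·P = 10, ΣP = 4.
XᵀX·[m, b]ᵀ = XᵀP becomes [[90, 16]; [16, 5]]·[m, b]ᵀ = [10, 4]ᵀ.
det = 90·5 − 16² = 194.
m = (10·5 − 16·4)/194 = -7/97; b = (90·4 − 16·10)/194 = 100/97.

m = -0.0722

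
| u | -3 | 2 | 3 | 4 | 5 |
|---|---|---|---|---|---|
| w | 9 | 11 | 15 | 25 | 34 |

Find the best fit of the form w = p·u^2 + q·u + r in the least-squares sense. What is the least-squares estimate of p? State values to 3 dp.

The normal equations are: 1059·p + 197·q + 63·r = 1510;  197·p + 63·q + 11·r = 310;  63·p + 11·q + 5·r = 94.
Row-reducing yields p = 8258/8599, q = 10442/8599, r = 34638/8599.

p = 0.960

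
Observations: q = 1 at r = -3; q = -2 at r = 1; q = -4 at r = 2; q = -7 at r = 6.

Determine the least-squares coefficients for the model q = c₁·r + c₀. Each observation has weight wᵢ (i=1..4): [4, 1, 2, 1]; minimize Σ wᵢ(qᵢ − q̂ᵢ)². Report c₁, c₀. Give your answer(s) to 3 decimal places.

c₁ = -0.910, c₀ = -1.739

From the data, Σwᵢ·r·r = 81, Σwᵢ·r = -1, Σwᵢ·1 = 8.
Right-hand side: Σwᵢ·r·q = -72, Σwᵢ·q = -13.
Normal equations: [[81, -1]; [-1, 8]]·[c₁, c₀]ᵀ = [-72, -13]ᵀ.
det = 81·8 − (-1)² = 647.
c₁ = ((-72)·8 − (-1)·(-13))/647 = -589/647; c₀ = (81·(-13) − (-1)·(-72))/647 = -1125/647.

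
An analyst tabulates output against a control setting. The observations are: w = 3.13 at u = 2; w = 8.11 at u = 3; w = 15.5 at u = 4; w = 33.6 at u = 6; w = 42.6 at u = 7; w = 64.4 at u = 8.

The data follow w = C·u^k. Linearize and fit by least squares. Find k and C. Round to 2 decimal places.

k = 2.11, C = 0.77

Linearized form: ln w = k·ln u + ln C. From the 6 transformed points,
XᵀX = [[14.9303, 8.9952]; [8.9952, 6]], rhs = [29.1491, 17.4065]ᵀ  (here Σln u = 8.9952, Σ(ln u)² = 14.9303, Σln w = 17.4065, Σln u·ln w = 29.1491).
Slope k = (n·Σln u·ln w − Σln u·Σln w)/(n·Σ(ln u)² − (Σln u)²) = (6·29.1491 − 8.9952·17.4065)/8.6686 = 2.11344; ln C = (Σln w − k·Σln u)/n = -0.26738, so C = exp(-0.26738) = 0.76538.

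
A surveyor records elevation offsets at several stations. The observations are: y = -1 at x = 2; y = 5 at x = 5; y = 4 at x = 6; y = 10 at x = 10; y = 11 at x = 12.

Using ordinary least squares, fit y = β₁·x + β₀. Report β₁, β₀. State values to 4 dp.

Setting ∂/∂β₁ … = 0 gives: 309·β₁ + 35·β₀ = 279;  35·β₁ + 5·β₀ = 29.
Eliminating β₀: 5·(row 1) − 35·(row 2) gives 320·β₁ = 5·279 − 35·29 = 380, so β₁ = 19/16.
Then β₀ = (29 − 35·(19/16))/5 = -201/80.

β₁ = 1.1875, β₀ = -2.5125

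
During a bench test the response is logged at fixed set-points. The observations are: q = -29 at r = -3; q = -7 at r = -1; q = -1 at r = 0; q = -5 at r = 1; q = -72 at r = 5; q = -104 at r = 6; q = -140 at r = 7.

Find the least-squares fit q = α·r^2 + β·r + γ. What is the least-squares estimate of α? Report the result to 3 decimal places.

Entries of AᵀA: Σr^2·r^2 = 4405, Σr^2·r = 657, Σr^2 = 121, Σr·r = 121, Σr = 15, Σ1 = 7.
Right-hand side: Σr^2·q = -12677, Σr·q = -1875, Σq = -358.
Inverting the 3×3 Gram matrix, [α, β, γ]ᵀ = [-67979/23694, 2951/7898, -27842/11847]ᵀ.

α = -2.869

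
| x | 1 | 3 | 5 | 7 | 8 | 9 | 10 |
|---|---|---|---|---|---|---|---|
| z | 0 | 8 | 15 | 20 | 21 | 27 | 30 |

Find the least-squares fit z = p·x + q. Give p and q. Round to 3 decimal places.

p = 3.187, q = -2.293

With design matrix A, AᵀA = [[329, 43]; [43, 7]] and Aᵀz = [950, 121]ᵀ.
Δ = 329·7 − 43² = 454.
p = (950·7 − 43·121)/454 = 1447/454; q = (329·121 − 43·950)/454 = -1041/454.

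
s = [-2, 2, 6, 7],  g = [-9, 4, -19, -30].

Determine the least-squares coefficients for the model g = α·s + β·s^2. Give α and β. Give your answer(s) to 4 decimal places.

α = 3.0314, β = -1.0374

With design matrix X, XᵀX = [[93, 559]; [559, 3729]] and Xᵀg = [-298, -2174]ᵀ.
Determinant 93·3729 − 559² = 34316.
α = ((-298)·3729 − 559·(-2174))/34316 = 26006/8579; β = (93·(-2174) − 559·(-298))/34316 = -8900/8579.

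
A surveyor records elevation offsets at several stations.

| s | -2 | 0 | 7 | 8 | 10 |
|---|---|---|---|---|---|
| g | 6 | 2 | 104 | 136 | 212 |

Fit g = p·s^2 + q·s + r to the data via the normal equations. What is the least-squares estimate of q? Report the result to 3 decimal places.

q = 0.660

With design matrix X, XᵀX = [[16513, 1847, 217]; [1847, 217, 23]; [217, 23, 5]] and Xᵀg = [35024, 3924, 460]ᵀ.
Solving the 3×3 system (Gaussian elimination) gives p = 43763/21414, q = 14123/21414, r = 968/3569.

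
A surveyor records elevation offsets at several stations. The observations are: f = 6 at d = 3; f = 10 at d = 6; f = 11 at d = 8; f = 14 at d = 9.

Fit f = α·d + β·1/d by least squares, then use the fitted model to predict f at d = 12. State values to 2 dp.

Forming MᵀM = [[190, 4]; [4, 865/5184]] and Mᵀf = [292, 475/72]ᵀ gives MᵀM·[α, β]ᵀ = Mᵀf.
Determinant 190·(865/5184) − 4² = 40703/2592.
α = (292·(865/5184) − 4·(475/72))/(40703/2592) = 57890/40703; β = (190·(475/72) − 4·292)/(40703/2592) = 221544/40703.
At d = 12: f̂ = (57890/40703)·(12) + (221544/40703)·(1/12) = 713142/40703.

f̂ = 17.52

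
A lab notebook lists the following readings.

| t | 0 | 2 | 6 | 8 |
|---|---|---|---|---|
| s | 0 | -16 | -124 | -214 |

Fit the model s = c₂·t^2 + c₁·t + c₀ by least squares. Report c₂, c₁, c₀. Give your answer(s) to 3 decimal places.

AᵀA·[c₂, c₁, c₀]ᵀ = Aᵀs reads: 5408·c₂ + 736·c₁ + 104·c₀ = -18224;  736·c₂ + 104·c₁ + 16·c₀ = -2488;  104·c₂ + 16·c₁ + 4·c₀ = -354.
(Σt^2·t^2 = 5408, Σt^2·t = 736, Σt^2 = 104, Σt·t = 104, Σt = 16, Σ1 = 4, Σt^2·s = -18224, Σt·s = -2488, Σs = -354.)
Inverting the 3×3 Gram matrix, [c₂, c₁, c₀]ᵀ = [-37/12, -32/15, 1/5]ᵀ.

c₂ = -3.083, c₁ = -2.133, c₀ = 0.200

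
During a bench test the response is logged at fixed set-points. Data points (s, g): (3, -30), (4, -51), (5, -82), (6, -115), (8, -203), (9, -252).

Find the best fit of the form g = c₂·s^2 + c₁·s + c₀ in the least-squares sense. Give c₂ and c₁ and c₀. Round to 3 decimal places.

The normal system MᵀM·[c₂, c₁, c₀]ᵀ = Mᵀg is [[12915, 1673, 231]; [1673, 231, 35]; [231, 35, 6]]·[c₂, c₁, c₀]ᵀ = [-40680, -5286, -733]ᵀ.
Row-reducing yields c₂ = -169/60, c₁ = -487/140, c₀ = 197/30.

c₂ = -2.817, c₁ = -3.479, c₀ = 6.567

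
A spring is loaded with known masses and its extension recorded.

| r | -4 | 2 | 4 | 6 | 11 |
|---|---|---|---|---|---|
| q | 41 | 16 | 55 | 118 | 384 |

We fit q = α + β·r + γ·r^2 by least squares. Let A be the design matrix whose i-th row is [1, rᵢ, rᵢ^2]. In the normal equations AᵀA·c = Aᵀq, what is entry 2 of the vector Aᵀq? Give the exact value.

5020

Entry 2 ↔ basis r, so (Aᵀq)_{2} = Σᵢ (r)·qᵢ = (-4)·(41) + (2)·(16) + (4)·(55) + (6)·(118) + (11)·(384) = 5020.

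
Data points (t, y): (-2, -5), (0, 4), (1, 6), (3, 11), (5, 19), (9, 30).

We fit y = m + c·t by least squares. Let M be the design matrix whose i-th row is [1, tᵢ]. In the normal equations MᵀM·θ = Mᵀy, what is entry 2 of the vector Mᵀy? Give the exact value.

414

Entry 2 ↔ basis t, so (Mᵀy)_{2} = Σᵢ (t)·yᵢ = (-2)·(-5) + (0)·(4) + (1)·(6) + (3)·(11) + (5)·(19) + (9)·(30) = 414.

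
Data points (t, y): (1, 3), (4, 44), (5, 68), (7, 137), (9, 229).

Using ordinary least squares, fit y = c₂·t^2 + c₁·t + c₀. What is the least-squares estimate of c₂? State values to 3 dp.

Forming MᵀM = [[9844, 1262, 172]; [1262, 172, 26]; [172, 26, 5]] and Mᵀy = [27669, 3539, 481]ᵀ gives MᵀM·[c₂, c₁, c₀]ᵀ = Mᵀy.
Row-reducing yields c₂ = 69541/23478, c₁ = -32549/23478, c₀ = 5938/3913.

c₂ = 2.962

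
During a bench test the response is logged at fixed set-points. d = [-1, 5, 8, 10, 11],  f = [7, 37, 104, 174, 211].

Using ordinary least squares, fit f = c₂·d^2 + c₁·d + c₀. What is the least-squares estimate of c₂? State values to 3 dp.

c₂ = 2.031

Normal-equation sums: Σd^2·d^2 = 29363, Σd^2·d = 2967, Σd^2 = 311, Σd·d = 311, Σd = 33, Σ1 = 5.
For Mᵀf: Σd^2·f = 50519, Σd·f = 5071, Σf = 533.
So MᵀM·[c₂, c₁, c₀]ᵀ = Mᵀf: [[29363, 2967, 311]; [2967, 311, 33]; [311, 33, 5]]·[c₂, c₁, c₀]ᵀ = [50519, 5071, 533]ᵀ.
Inverting the 3×3 Gram matrix, [c₂, c₁, c₀]ᵀ = [27542/13559, -44255/13559, 3480/1937]ᵀ.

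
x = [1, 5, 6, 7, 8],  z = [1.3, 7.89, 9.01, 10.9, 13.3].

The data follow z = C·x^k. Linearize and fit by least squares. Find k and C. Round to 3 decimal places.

With ln zᵢ as the transformed response and ln xᵢ as the regressor:
Over the data: Σln x = 7.4265, Σ(ln x)² = 13.9113, Σln z = 9.5028, Σln x·ln z = 17.2928.
Normal system: [[13.9113, 7.4265]; [7.4265, 5]]·[k, ln C]ᵀ = [17.2928, 9.5028]ᵀ.
Slope k = (n·Σln x·ln z − Σln x·Σln z)/(n·Σ(ln x)² − (Σln x)²) = (5·17.2928 − 7.4265·9.5028)/14.4030 = 1.10328; ln C = (Σln z − k·Σln x)/n = 0.26185, so C = exp(0.26185) = 1.29933.

k = 1.103, C = 1.299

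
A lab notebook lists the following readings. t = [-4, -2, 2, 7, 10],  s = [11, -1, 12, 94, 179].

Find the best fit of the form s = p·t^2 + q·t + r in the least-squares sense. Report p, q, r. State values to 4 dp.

p = 1.4813, q = 3.1227, r = -0.3730

Sums needed: Σt^2·t^2 = 12689, Σt^2·t = 1279, Σt^2 = 173, Σt·t = 173, Σt = 13, Σ1 = 5.
For Mᵀs: Σt^2·s = 22726, Σt·s = 2430, Σs = 295.
Normal equations: [[12689, 1279, 173]; [1279, 173, 13]; [173, 13, 5]]·[p, q, r]ᵀ = [22726, 2430, 295]ᵀ.
Row-reducing yields p = 303071/204594, q = 212963/68198, r = -38161/102297.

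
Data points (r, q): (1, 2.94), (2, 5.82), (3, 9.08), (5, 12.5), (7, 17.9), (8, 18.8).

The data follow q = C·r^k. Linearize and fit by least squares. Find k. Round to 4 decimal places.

Taking logs, ln q = k·ln r + ln C, so regress ln q on ln r.
AᵀA = [[12.3883, 7.4265]; [7.4265, 6]], rhs = [19.4238, 13.3902]ᵀ  (here Σln r = 7.4265, Σ(ln r)² = 12.3883, Σln q = 13.3902, Σln r·ln q = 19.4238).
Solving (det = 19.1764): k = 0.89173, ln C = 1.12795.

k = 0.8917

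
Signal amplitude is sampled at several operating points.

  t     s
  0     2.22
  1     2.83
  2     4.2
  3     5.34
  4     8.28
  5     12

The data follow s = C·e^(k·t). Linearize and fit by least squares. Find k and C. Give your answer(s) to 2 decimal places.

Linearized form: ln s = k·t + ln C. From the 6 transformed points,
AᵀA = [[55.0000, 15.0000]; [15.0000, 6]], rhs = [29.8160, 9.5468]ᵀ  (here Σt = 15.0000, Σ(t)² = 55.0000, Σln s = 9.5468, Σt·ln s = 29.8160).
Δ = 55.0000·6 − (15.0000)² = 105.0000; k = (29.8160·6 − 15.0000·9.5468)/105.0000 = 0.33994, ln C = (55.0000·9.5468 − 15.0000·29.8160)/105.0000 = 0.74130, so C = exp(0.74130) = 2.09865.

k = 0.34, C = 2.10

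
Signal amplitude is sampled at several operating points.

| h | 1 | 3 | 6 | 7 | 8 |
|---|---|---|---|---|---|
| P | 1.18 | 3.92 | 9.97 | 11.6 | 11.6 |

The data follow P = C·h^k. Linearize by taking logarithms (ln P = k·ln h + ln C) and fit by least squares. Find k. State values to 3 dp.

k = 1.150

Linearized form: ln P = k·ln h + ln C. From the 5 transformed points,
Σln h = 6.9157, Σ(ln h)² = 12.5280, Σln P = 8.7332, Σln h·ln P = 15.4873.
Equations: 12.5280·k + 6.9157·ln C = 15.4873;  6.9157·k + 5·ln C = 8.7332.
Solving (det = 14.8127): k = 1.15036, ln C = 0.15553.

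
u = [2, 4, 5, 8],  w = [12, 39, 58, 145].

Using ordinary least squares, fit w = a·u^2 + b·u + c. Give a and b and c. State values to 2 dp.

Sums needed: Σu^2·u^2 = 4993, Σu^2·u = 709, Σu^2 = 109, Σu·u = 109, Σu = 19, Σ1 = 4.
And Σu^2·w = 11402, Σu·w = 1630, Σw = 254.
Inverting the 3×3 Gram matrix, [a, b, c]ᵀ = [67/30, -29/150, 89/25]ᵀ.

a = 2.23, b = -0.19, c = 3.56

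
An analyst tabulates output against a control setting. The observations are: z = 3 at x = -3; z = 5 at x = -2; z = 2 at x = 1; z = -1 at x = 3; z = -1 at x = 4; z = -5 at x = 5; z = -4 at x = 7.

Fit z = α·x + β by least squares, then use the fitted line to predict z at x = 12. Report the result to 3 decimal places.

ẑ = -9.269

Normal-equation sums: Σx·x = 113, Σx = 15, Σ1 = 7.
And Σx·z = -77, Σz = -1.
Normal equations: [[113, 15]; [15, 7]]·[α, β]ᵀ = [-77, -1]ᵀ.
det = 113·7 − 15² = 566.
α = ((-77)·7 − 15·(-1))/566 = -262/283; β = (113·(-1) − 15·(-77))/566 = 521/283.
At x = 12: ẑ = (-262/283)·(12) + (521/283)·(1) = -2623/283.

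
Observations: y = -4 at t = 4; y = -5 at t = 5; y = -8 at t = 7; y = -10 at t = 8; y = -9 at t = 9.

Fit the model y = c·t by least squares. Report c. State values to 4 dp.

c = -1.0979

Entries of AᵀA: Σt·t = 235.
Right-hand side: Σt·y = -258.
So AᵀA·[c]ᵀ = Aᵀy: [[235]]·[c]ᵀ = [-258]ᵀ.
c = (-258)/235 = -1.09787.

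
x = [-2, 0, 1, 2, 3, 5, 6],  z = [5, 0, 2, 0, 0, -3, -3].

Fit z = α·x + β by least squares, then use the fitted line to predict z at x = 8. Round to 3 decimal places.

Setting ∂/∂α … = 0 gives: 79·α + 15·β = -41;  15·α + 7·β = 1.
(Σx·x = 79, Σx = 15, Σ1 = 7, Σx·z = -41, Σz = 1.)
Δ = 79·7 − 15² = 328.
α = ((-41)·7 − 15·1)/328 = -151/164; β = (79·1 − 15·(-41))/328 = 347/164.
At x = 8: ẑ = (-151/164)·(8) + (347/164)·(1) = -21/4.

ẑ = -5.250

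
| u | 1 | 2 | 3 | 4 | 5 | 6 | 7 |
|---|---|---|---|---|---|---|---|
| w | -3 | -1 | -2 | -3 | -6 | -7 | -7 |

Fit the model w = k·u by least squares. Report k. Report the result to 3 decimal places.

With design matrix A, AᵀA = [[140]] and Aᵀw = [-144]ᵀ.
k = (-144)/140 = -1.02857.

k = -1.029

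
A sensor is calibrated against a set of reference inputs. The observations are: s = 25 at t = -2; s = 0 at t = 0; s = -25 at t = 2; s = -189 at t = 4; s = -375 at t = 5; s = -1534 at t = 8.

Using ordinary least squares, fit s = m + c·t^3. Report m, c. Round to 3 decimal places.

With design matrix M, MᵀM = [[6, 701]; [701, 281993]] and Mᵀs = [-2098, -844779]ᵀ.
Determinant 6·281993 − 701² = 1200557.
m = ((-2098)·281993 − 701·(-844779))/1200557 = 568765/1200557; c = (6·(-844779) − 701·(-2098))/1200557 = -3597976/1200557.

m = 0.474, c = -2.997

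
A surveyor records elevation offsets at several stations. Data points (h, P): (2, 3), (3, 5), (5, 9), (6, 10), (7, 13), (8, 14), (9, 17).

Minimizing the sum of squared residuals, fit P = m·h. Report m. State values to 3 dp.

Normal-equation sums: Σh·h = 268.
Moment sums: Σh·P = 482.
MᵀM·[m]ᵀ = MᵀP becomes [[268]]·[m]ᵀ = [482]ᵀ.
m = 482/268 = 1.79851.

m = 1.799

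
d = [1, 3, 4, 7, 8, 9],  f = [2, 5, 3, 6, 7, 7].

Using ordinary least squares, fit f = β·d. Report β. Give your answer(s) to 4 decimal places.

From the data, Σd·d = 220.
And Σd·f = 190.
So MᵀM·[β]ᵀ = Mᵀf: [[220]]·[β]ᵀ = [190]ᵀ.
Hence β = 190 / 220 ≈ 0.863636.

β = 0.8636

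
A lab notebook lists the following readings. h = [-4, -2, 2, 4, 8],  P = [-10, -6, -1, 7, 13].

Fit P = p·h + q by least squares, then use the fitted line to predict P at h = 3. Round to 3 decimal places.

Compute the Gram sums: Σh·h = 104, Σh = 8, Σ1 = 5.
And Σh·P = 182, ΣP = 3.
Eliminating q: 5·(row 1) − 8·(row 2) gives 456·p = 5·182 − 8·3 = 886, so p = 443/228.
Then q = (3 − 8·(443/228))/5 = -143/57.
At h = 3: P̂ = (443/228)·(3) + (-143/57)·(1) = 757/228.

P̂ = 3.320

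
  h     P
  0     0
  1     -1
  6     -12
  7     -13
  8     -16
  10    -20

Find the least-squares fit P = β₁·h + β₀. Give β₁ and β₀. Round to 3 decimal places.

β₁ = -2.034, β₀ = 0.513

Setting ∂/∂β₁ … = 0 gives: 250·β₁ + 32·β₀ = -492;  32·β₁ + 6·β₀ = -62.
Eliminating β₀: 6·(row 1) − 32·(row 2) gives 476·β₁ = 6·(-492) − 32·(-62) = -968, so β₁ = -242/119.
Then β₀ = ((-62) − 32·(-242/119))/6 = 61/119.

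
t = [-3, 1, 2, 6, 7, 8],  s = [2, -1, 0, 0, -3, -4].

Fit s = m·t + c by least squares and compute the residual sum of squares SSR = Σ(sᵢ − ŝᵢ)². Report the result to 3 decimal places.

Entries of XᵀX: Σt·t = 163, Σt = 21, Σ1 = 6.
Moment sums: Σt·s = -60, Σs = -6.
Δ = 163·6 − 21² = 537.
m = ((-60)·6 − 21·(-6))/537 = -78/179; c = (163·(-6) − 21·(-60))/537 = 94/179.
Residuals: 30/179, -195/179, 62/179, 374/179, -85/179, -186/179; SSR = 1254/179.

SSR = 7.006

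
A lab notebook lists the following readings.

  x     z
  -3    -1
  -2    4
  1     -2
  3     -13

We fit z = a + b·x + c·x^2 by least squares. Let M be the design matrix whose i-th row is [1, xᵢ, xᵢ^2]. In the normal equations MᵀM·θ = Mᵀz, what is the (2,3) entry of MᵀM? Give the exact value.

-7

Row 2 ↔ basis x, column 3 ↔ basis x^2, so (MᵀM)_{2,3} = Σᵢ (x)·(x^2) = (-3)·(9) + (-2)·(4) + (1)·(1) + (3)·(9) = -7.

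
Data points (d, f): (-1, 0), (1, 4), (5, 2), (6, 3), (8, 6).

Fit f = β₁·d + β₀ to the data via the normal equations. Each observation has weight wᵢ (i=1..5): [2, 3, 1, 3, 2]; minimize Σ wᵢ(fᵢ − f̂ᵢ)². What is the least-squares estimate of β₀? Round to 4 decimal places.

β₀ = 1.8326

The normal equations are: 266·β₁ + 40·β₀ = 172;  40·β₁ + 11·β₀ = 35.
(Σwᵢ·d·d = 266, Σwᵢ·d = 40, Σwᵢ·1 = 11, Σwᵢ·d·f = 172, Σwᵢ·f = 35.)
det = 266·11 − 40² = 1326.
β₁ = (172·11 − 40·35)/1326 = 82/221; β₀ = (266·35 − 40·172)/1326 = 405/221.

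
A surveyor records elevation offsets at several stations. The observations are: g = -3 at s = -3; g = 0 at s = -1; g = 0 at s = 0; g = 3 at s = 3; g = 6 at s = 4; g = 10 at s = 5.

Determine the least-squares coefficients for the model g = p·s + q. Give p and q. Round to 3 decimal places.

p = 1.432, q = 0.757

With design matrix A, AᵀA = [[60, 8]; [8, 6]] and Aᵀg = [92, 16]ᵀ.
Determinant 60·6 − 8² = 296.
p = (92·6 − 8·16)/296 = 53/37; q = (60·16 − 8·92)/296 = 28/37.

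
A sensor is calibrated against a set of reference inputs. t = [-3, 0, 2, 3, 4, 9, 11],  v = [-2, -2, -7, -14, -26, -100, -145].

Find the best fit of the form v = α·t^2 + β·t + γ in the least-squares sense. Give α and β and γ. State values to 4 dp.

Sums needed: Σt^2·t^2 = 21636, Σt^2·t = 2132, Σt^2 = 240, Σt·t = 240, Σt = 26, Σ1 = 7.
And Σt^2·v = -26233, Σt·v = -2649, Σv = -296.
XᵀX·[α, β, γ]ᵀ = Xᵀv becomes [[21636, 2132, 240]; [2132, 240, 26]; [240, 26, 7]]·[α, β, γ]ᵀ = [-26233, -2649, -296]ᵀ.
Inverting the 3×3 Gram matrix, [α, β, γ]ᵀ = [-42067/41999, -359575/167996, 461/83998]ᵀ.

α = -1.0016, β = -2.1404, γ = 0.0055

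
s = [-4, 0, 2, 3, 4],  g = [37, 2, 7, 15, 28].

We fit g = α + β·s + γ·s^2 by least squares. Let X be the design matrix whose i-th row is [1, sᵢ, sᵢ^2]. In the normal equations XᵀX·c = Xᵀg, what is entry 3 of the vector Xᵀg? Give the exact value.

Entry 3 ↔ basis s^2, so (Xᵀg)_{3} = Σᵢ (s^2)·gᵢ = (16)·(37) + (0)·(2) + (4)·(7) + (9)·(15) + (16)·(28) = 1203.

1203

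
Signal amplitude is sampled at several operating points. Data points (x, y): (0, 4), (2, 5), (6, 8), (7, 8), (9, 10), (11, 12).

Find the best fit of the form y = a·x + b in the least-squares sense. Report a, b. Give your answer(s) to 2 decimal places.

a = 0.71, b = 3.68

The normal system AᵀA·[a, b]ᵀ = Aᵀy is [[291, 35]; [35, 6]]·[a, b]ᵀ = [336, 47]ᵀ.
Determinant 291·6 − 35² = 521.
a = (336·6 − 35·47)/521 = 371/521; b = (291·47 − 35·336)/521 = 1917/521.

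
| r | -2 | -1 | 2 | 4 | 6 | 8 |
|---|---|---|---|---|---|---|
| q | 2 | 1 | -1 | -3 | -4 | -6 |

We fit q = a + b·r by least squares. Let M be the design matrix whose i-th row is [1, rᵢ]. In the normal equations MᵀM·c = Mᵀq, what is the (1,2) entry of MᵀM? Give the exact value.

17

Row 1 ↔ basis 1, column 2 ↔ basis r, so (MᵀM)_{1,2} = Σᵢ r = (1)·(-2) + (1)·(-1) + (1)·(2) + (1)·(4) + (1)·(6) + (1)·(8) = 17.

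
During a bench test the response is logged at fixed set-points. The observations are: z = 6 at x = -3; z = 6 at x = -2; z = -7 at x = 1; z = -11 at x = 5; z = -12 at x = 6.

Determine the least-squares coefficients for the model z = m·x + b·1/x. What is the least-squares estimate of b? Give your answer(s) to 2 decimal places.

Entries of AᵀA: Σx·x = 75, Σx·1/x = 5, Σ1/x·1/x = 643/450.
Right-hand side: Σx·z = -164, Σ1/x·z = -81/5.
Eliminating b: (643/450)·(row 1) − 5·(row 2) gives (493/6)·m = (643/450)·(-164) − 5·(-81/5) = -34501/225, so m = -69002/36975.
Then b = ((-81/5) − 5·(-69002/36975))/(643/450) = -2370/493.

b = -4.81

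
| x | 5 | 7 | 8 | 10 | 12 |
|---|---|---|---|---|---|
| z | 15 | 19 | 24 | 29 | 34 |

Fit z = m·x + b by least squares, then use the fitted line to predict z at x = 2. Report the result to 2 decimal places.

ẑ = 6.32

Forming MᵀM = [[382, 42]; [42, 5]] and Mᵀz = [1098, 121]ᵀ gives MᵀM·[m, b]ᵀ = Mᵀz.
Determinant 382·5 − 42² = 146.
m = (1098·5 − 42·121)/146 = 204/73; b = (382·121 − 42·1098)/146 = 53/73.
At x = 2: ẑ = (204/73)·(2) + (53/73)·(1) = 461/73.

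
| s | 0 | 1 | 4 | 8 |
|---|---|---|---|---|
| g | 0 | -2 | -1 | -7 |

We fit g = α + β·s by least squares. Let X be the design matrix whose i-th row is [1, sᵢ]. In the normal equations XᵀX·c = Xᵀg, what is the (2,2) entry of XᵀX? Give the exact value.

81

Row 2 ↔ basis s, column 2 ↔ basis s, so (XᵀX)_{2,2} = Σᵢ (s)·(s) = (0)·(0) + (1)·(1) + (4)·(4) + (8)·(8) = 81.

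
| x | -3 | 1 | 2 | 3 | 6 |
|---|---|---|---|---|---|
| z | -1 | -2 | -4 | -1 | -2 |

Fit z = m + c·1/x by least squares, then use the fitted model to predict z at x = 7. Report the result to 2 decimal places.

Forming AᵀA = [[5, 5/3]; [5/3, 3/2]] and Aᵀz = [-10, -13/3]ᵀ gives AᵀA·[m, c]ᵀ = Aᵀz.
det = 5·(3/2) − (5/3)² = 85/18.
m = ((-10)·(3/2) − (5/3)·(-13/3))/(85/18) = -28/17; c = (5·(-13/3) − (5/3)·(-10))/(85/18) = -18/17.
At x = 7: ẑ = (-28/17)·(1) + (-18/17)·(1/7) = -214/119.

ẑ = -1.80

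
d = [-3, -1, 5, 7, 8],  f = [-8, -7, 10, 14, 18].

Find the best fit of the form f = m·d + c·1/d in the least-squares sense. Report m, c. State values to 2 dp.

m = 2.02, c = 4.91

Forming XᵀX = [[148, 5]; [5, 837649/705600]] and Xᵀf = [323, 191/12]ᵀ gives XᵀX·[m, c]ᵀ = Xᵀf.
Determinant 148·(837649/705600) − 5² = 26583013/176400.
m = (323·(837649/705600) − 5·(191/12))/(26583013/176400) = 214406627/106332052; c = (148·(191/12) − 5·323)/(26583013/176400) = 130653600/26583013.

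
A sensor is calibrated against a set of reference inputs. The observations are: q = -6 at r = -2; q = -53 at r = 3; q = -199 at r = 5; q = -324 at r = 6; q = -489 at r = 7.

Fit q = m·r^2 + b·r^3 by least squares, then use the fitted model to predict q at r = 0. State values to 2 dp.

q̂ = 0.00

With design matrix X, XᵀX = [[4419, 27919]; [27919, 180723]] and Xᵀq = [-41101, -263969]ᵀ.
Eliminating b: 180723·(row 1) − 27919·(row 2) gives 19144376·m = 180723·(-41101) − 27919·(-263969) = -58145512, so m = -7268189/2393047.
Then b = ((-263969) − 27919·(-7268189/2393047))/180723 = -2372524/2393047.
At r = 0: q̂ = (-7268189/2393047)·(0) + (-2372524/2393047)·(0) = 0.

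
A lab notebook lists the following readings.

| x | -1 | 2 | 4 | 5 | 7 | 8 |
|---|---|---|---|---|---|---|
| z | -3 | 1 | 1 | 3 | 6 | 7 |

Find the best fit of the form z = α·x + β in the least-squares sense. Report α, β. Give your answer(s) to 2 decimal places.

Sums needed: Σx·x = 159, Σx = 25, Σ1 = 6.
Right-hand side: Σx·z = 122, Σz = 15.
Normal equations: [[159, 25]; [25, 6]]·[α, β]ᵀ = [122, 15]ᵀ.
Determinant 159·6 − 25² = 329.
α = (122·6 − 25·15)/329 = 51/47; β = (159·15 − 25·122)/329 = -95/47.

α = 1.09, β = -2.02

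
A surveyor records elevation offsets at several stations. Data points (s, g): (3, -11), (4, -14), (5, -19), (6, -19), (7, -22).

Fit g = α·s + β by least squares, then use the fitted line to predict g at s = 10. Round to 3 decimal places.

ĝ = -30.500

XᵀX·[α, β]ᵀ = Xᵀg reads: 135·α + 25·β = -452;  25·α + 5·β = -85.
Δ = 135·5 − 25² = 50.
α = ((-452)·5 − 25·(-85))/50 = -27/10; β = (135·(-85) − 25·(-452))/50 = -7/2.
At s = 10: ĝ = (-27/10)·(10) + (-7/2)·(1) = -61/2.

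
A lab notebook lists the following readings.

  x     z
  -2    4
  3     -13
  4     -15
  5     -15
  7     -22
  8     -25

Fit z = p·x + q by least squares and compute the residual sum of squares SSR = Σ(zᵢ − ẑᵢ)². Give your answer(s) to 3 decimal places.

SSR = 8.966

Entries of AᵀA: Σx·x = 167, Σx = 25, Σ1 = 6.
And Σx·z = -536, Σz = -86.
Normal equations: [[167, 25]; [25, 6]]·[p, q]ᵀ = [-536, -86]ᵀ.
det = 167·6 − 25² = 377.
p = ((-536)·6 − 25·(-86))/377 = -82/29; q = (167·(-86) − 25·(-536))/377 = -74/29.
Residuals: 26/29, -57/29, -33/29, 49/29, 10/29, 5/29; SSR = 260/29.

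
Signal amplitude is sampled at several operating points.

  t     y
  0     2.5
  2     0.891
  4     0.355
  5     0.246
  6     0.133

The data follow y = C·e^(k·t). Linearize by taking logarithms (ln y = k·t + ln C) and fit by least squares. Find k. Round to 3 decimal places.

Linearized form: ln y = k·t + ln C. From the 5 transformed points,
XᵀX = [[81.0000, 17.0000]; [17.0000, 5]], rhs = [-23.4899, -3.6546]ᵀ  (here Σt = 17.0000, Σ(t)² = 81.0000, Σln y = -3.6546, Σt·ln y = -23.4899).
Solving (det = 116.0000): k = -0.47691, ln C = 0.89058.

k = -0.477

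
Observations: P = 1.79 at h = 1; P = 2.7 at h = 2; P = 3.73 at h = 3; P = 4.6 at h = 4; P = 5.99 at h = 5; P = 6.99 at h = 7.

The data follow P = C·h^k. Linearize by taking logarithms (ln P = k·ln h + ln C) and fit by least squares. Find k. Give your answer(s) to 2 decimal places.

k = 0.73

Let Y = ln P. Fitting Y = k·ln h + ln C by least squares:
AᵀA = [[9.9861, 6.7334]; [6.7334, 6]], rhs = [10.9151, 8.1525]ᵀ  (here Σln h = 6.7334, Σ(ln h)² = 9.9861, Σln P = 8.1525, Σln h·ln P = 10.9151).
Slope k = (n·Σln h·ln P − Σln h·Σln P)/(n·Σ(ln h)² − (Σln h)²) = (6·10.9151 − 6.7334·8.1525)/14.5777 = 0.72689; ln C = (Σln P − k·Σln h)/n = 0.54301.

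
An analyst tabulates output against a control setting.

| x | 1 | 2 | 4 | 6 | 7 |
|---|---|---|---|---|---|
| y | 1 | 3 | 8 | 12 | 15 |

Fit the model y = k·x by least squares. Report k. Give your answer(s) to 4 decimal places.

Setting ∂/∂k … = 0 gives: 106·k = 216.
(Σx·x = 106, Σx·y = 216.)
Hence k = 216 / 106 ≈ 2.03774.

k = 2.0377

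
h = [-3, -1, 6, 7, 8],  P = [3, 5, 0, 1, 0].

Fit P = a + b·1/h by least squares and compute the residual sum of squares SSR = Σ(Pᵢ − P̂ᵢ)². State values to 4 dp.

SSR = 1.0652

Entries of XᵀX: Σ1 = 5, Σ1/h = -151/168, Σ1/h·1/h = 33161/28224.
Moment sums: ΣP = 9, Σ1/h·P = -41/7.
Eliminating b: (33161/28224)·(row 1) − (-151/168)·(row 2) gives (11917/2352)·a = (33161/28224)·9 − (-151/168)·(-41/7) = 49955/9408, so a = 49955/47668.
Then b = ((-41/7) − (-151/168)·(49955/47668))/(33161/28224) = -49854/11917.
Residuals: 26577/47668, -11031/47668, -16719/47668, 26201/47668, -6257/11917; SSR = 50777/47668.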